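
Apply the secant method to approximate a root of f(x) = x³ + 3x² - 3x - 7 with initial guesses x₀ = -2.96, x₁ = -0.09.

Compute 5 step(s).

f(x) = x³ + 3x² - 3x - 7
x₀ = -2.96, x₁ = -0.09

Secant formula: x_{n+1} = x_n - f(x_n)(x_n - x_{n-1})/(f(x_n) - f(x_{n-1}))

Iteration 1:
  f(-2.960000) = 2.230464
  f(-0.090000) = -6.706429
  x_2 = -0.090000 - (-6.706429)×(-0.090000 - (-2.960000))/(-6.706429 - 2.230464)
       = -2.243707
Iteration 2:
  f(-0.090000) = -6.706429
  f(-2.243707) = 3.538468
  x_3 = -2.243707 - 3.538468×(-2.243707 - (-0.090000))/(3.538468 - (-6.706429))
       = -1.499842
Iteration 3:
  f(-2.243707) = 3.538468
  f(-1.499842) = 0.874170
  x_4 = -1.499842 - 0.874170×(-1.499842 - (-2.243707))/(0.874170 - 3.538468)
       = -1.255776
Iteration 4:
  f(-1.499842) = 0.874170
  f(-1.255776) = -0.482079
  x_5 = -1.255776 - (-0.482079)×(-1.255776 - (-1.499842))/(-0.482079 - 0.874170)
       = -1.342529
Iteration 5:
  f(-1.255776) = -0.482079
  f(-1.342529) = 0.014987
  x_6 = -1.342529 - 0.014987×(-1.342529 - (-1.255776))/(0.014987 - (-0.482079))
       = -1.339913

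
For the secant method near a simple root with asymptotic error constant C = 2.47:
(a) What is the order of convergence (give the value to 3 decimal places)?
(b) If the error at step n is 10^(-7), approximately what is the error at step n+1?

(a) Secant method has superlinear convergence with order φ = (1+√5)/2 ≈ 1.618.
    This means |e_{n+1}| ≈ C|e_n|^1.618.

(b) With |e_n| = 10^(-7) and C = 2.47:
    |e_{n+1}| ≈ 2.47 × (10^(-7))^1.618 = 2.47 × 10^(-11.33)

(a) ≈ 1.618 (golden ratio); (b) |e_{n+1}| ≈ 1.165e-11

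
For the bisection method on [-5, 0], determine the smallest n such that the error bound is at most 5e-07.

We need (b-a)/2^n ≤ 5e-07
(0 - (-5))/2^n ≤ 5e-07
5/2^n ≤ 5e-07
2^n ≥ 10000000
n ≥ log₂(10000000) = 23.25
n ≥ 24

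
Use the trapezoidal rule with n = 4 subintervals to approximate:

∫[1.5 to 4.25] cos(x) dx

f(x) = cos(x)
a = 1.5, b = 4.25, n = 4
h = (b - a)/n = 0.687500

Trapezoidal rule: (h/2)[f(x₀) + 2f(x₁) + 2f(x₂) + ... + f(xₙ)]

x_0 = 1.5000, f(x_0) = 0.070737, coefficient = 1
x_1 = 2.1875, f(x_1) = -0.578349, coefficient = 2
x_2 = 2.8750, f(x_2) = -0.964674, coefficient = 2
x_3 = 3.5625, f(x_3) = -0.912719, coefficient = 2
x_4 = 4.2500, f(x_4) = -0.446087, coefficient = 1

I ≈ (0.687500/2) × -5.286834 = -1.817349
Exact value: -1.892484
Error: 0.075135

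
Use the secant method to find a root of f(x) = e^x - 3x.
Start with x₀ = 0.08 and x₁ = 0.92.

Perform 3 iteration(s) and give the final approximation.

f(x) = e^x - 3x
x₀ = 0.08, x₁ = 0.92

Secant formula: x_{n+1} = x_n - f(x_n)(x_n - x_{n-1})/(f(x_n) - f(x_{n-1}))

Iteration 1:
  f(0.080000) = 0.843287
  f(0.920000) = -0.250710
  x_2 = 0.920000 - (-0.250710)×(0.920000 - 0.080000)/(-0.250710 - 0.843287)
       = 0.727498
Iteration 2:
  f(0.920000) = -0.250710
  f(0.727498) = -0.112599
  x_3 = 0.727498 - (-0.112599)×(0.727498 - 0.920000)/(-0.112599 - (-0.250710))
       = 0.570555
Iteration 3:
  f(0.727498) = -0.112599
  f(0.570555) = 0.057584
  x_4 = 0.570555 - 0.057584×(0.570555 - 0.727498)/(0.057584 - (-0.112599))
       = 0.623659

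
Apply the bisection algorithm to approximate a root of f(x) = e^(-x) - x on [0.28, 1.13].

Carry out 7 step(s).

f(x) = e^(-x) - x
Initial interval: [0.28, 1.13]

Iteration 1:
  c_1 = (0.280000 + 1.130000)/2 = 0.705000
  f(c_1) = f(0.705000) = -0.210891
  f(a) × f(c) < 0, new interval: [0.280000, 0.705000]
Iteration 2:
  c_2 = (0.280000 + 0.705000)/2 = 0.492500
  f(c_2) = f(0.492500) = 0.118597
  f(a) × f(c) ≥ 0, new interval: [0.492500, 0.705000]
Iteration 3:
  c_3 = (0.492500 + 0.705000)/2 = 0.598750
  f(c_3) = f(0.598750) = -0.049252
  f(a) × f(c) < 0, new interval: [0.492500, 0.598750]
Iteration 4:
  c_4 = (0.492500 + 0.598750)/2 = 0.545625
  f(c_4) = f(0.545625) = 0.033854
  f(a) × f(c) ≥ 0, new interval: [0.545625, 0.598750]
Iteration 5:
  c_5 = (0.545625 + 0.598750)/2 = 0.572188
  f(c_5) = f(0.572188) = -0.007898
  f(a) × f(c) < 0, new interval: [0.545625, 0.572188]
Iteration 6:
  c_6 = (0.545625 + 0.572188)/2 = 0.558906
  f(c_6) = f(0.558906) = 0.012928
  f(a) × f(c) ≥ 0, new interval: [0.558906, 0.572188]
Iteration 7:
  c_7 = (0.558906 + 0.572188)/2 = 0.565547
  f(c_7) = f(0.565547) = 0.002503
  f(a) × f(c) ≥ 0, new interval: [0.565547, 0.572188]

After 7 iteration(s), the approximation is c_7 = 0.565547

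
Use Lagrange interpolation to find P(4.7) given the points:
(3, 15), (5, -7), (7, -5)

Lagrange interpolation formula:
P(x) = Σ yᵢ × Lᵢ(x)
where Lᵢ(x) = Π_{j≠i} (x - xⱼ)/(xᵢ - xⱼ)

L_0(4.7) = (4.7 - 5)/(3 - 5) × (4.7 - 7)/(3 - 7) = 0.086250
L_1(4.7) = (4.7 - 3)/(5 - 3) × (4.7 - 7)/(5 - 7) = 0.977500
L_2(4.7) = (4.7 - 3)/(7 - 3) × (4.7 - 5)/(7 - 5) = -0.063750

P(4.7) = 15×L_0(4.7) + (-7)×L_1(4.7) + (-5)×L_2(4.7)
P(4.7) = -5.230000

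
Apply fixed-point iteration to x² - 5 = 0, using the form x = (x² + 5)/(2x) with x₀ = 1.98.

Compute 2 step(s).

Equation: x² - 5 = 0
Fixed-point form: x = (x² + 5)/(2x)
x₀ = 1.98

x_1 = g(1.980000) = 2.252626
x_2 = g(2.252626) = 2.236129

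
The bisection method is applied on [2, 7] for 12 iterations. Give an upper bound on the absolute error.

Bisection error bound: |error| ≤ (b-a)/2^n
|error| ≤ (7 - 2)/2^12 = 5/2^12
|error| ≤ 0.0012207031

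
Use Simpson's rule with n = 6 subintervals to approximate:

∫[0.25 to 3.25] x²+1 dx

f(x) = x²+1
a = 0.25, b = 3.25, n = 6
h = (b - a)/n = 0.500000

Simpson's rule: (h/3)[f(x₀) + 4f(x₁) + 2f(x₂) + ... + f(xₙ)]

x_0 = 0.2500, f(x_0) = 1.062500, coefficient = 1
x_1 = 0.7500, f(x_1) = 1.562500, coefficient = 4
x_2 = 1.2500, f(x_2) = 2.562500, coefficient = 2
x_3 = 1.7500, f(x_3) = 4.062500, coefficient = 4
x_4 = 2.2500, f(x_4) = 6.062500, coefficient = 2
x_5 = 2.7500, f(x_5) = 8.562500, coefficient = 4
x_6 = 3.2500, f(x_6) = 11.562500, coefficient = 1

I ≈ (0.500000/3) × 86.625000 = 14.437500
Exact value: 14.437500
Error: 0.000000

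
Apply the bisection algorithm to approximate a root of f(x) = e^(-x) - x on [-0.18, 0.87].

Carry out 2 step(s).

f(x) = e^(-x) - x
Initial interval: [-0.18, 0.87]

Iteration 1:
  c_1 = (-0.180000 + 0.870000)/2 = 0.345000
  f(c_1) = f(0.345000) = 0.363220
  f(a) × f(c) ≥ 0, new interval: [0.345000, 0.870000]
Iteration 2:
  c_2 = (0.345000 + 0.870000)/2 = 0.607500
  f(c_2) = f(0.607500) = -0.062789
  f(a) × f(c) < 0, new interval: [0.345000, 0.607500]

After 2 iteration(s), the approximation is c_2 = 0.607500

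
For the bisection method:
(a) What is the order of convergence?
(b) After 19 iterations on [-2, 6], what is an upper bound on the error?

(a) Bisection has linear (order 1) convergence; the error is halved each step.

(b) Error bound = (b-a)/2^n = (6 - (-2))/2^{19}
    = 8/2^{19}

(a) 1 (linear); (b) error ≤ 1.53e-05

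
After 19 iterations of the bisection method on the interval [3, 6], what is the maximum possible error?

Bisection error bound: |error| ≤ (b-a)/2^n
|error| ≤ (6 - 3)/2^19 = 3/2^19
|error| ≤ 0.0000057220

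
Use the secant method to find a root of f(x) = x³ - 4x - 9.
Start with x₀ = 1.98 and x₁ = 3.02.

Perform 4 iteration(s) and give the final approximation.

f(x) = x³ - 4x - 9
x₀ = 1.98, x₁ = 3.02

Secant formula: x_{n+1} = x_n - f(x_n)(x_n - x_{n-1})/(f(x_n) - f(x_{n-1}))

Iteration 1:
  f(1.980000) = -9.157608
  f(3.020000) = 6.463608
  x_2 = 3.020000 - 6.463608×(3.020000 - 1.980000)/(6.463608 - (-9.157608))
       = 2.589678
Iteration 2:
  f(3.020000) = 6.463608
  f(2.589678) = -1.991212
  x_3 = 2.589678 - (-1.991212)×(2.589678 - 3.020000)/(-1.991212 - 6.463608)
       = 2.691024
Iteration 3:
  f(2.589678) = -1.991212
  f(2.691024) = -0.276749
  x_4 = 2.691024 - (-0.276749)×(2.691024 - 2.589678)/(-0.276749 - (-1.991212))
       = 2.707383
Iteration 4:
  f(2.691024) = -0.276749
  f(2.707383) = 0.015382
  x_5 = 2.707383 - 0.015382×(2.707383 - 2.691024)/(0.015382 - (-0.276749))
       = 2.706522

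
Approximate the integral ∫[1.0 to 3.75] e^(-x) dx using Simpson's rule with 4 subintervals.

f(x) = e^(-x)
a = 1.0, b = 3.75, n = 4
h = (b - a)/n = 0.687500

Simpson's rule: (h/3)[f(x₀) + 4f(x₁) + 2f(x₂) + ... + f(xₙ)]

x_0 = 1.0000, f(x_0) = 0.367879, coefficient = 1
x_1 = 1.6875, f(x_1) = 0.184981, coefficient = 4
x_2 = 2.3750, f(x_2) = 0.093014, coefficient = 2
x_3 = 3.0625, f(x_3) = 0.046771, coefficient = 4
x_4 = 3.7500, f(x_4) = 0.023518, coefficient = 1

I ≈ (0.687500/3) × 1.504434 = 0.344766
Exact value: 0.344362
Error: 0.000404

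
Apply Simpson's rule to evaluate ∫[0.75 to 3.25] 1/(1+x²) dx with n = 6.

f(x) = 1/(1+x²)
a = 0.75, b = 3.25, n = 6
h = (b - a)/n = 0.416667

Simpson's rule: (h/3)[f(x₀) + 4f(x₁) + 2f(x₂) + ... + f(xₙ)]

x_0 = 0.7500, f(x_0) = 0.640000, coefficient = 1
x_1 = 1.1667, f(x_1) = 0.423529, coefficient = 4
x_2 = 1.5833, f(x_2) = 0.285149, coefficient = 2
x_3 = 2.0000, f(x_3) = 0.200000, coefficient = 4
x_4 = 2.4167, f(x_4) = 0.146193, coefficient = 2
x_5 = 2.8333, f(x_5) = 0.110769, coefficient = 4
x_6 = 3.2500, f(x_6) = 0.086486, coefficient = 1

I ≈ (0.416667/3) × 4.526364 = 0.628662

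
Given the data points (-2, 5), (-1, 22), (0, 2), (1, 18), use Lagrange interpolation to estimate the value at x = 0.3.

Lagrange interpolation formula:
P(x) = Σ yᵢ × Lᵢ(x)
where Lᵢ(x) = Π_{j≠i} (x - xⱼ)/(xᵢ - xⱼ)

L_0(0.3) = (0.3 - (-1))/(-2 - (-1)) × (0.3 - 0)/(-2 - 0) × (0.3 - 1)/(-2 - 1) = 0.045500
L_1(0.3) = (0.3 - (-2))/(-1 - (-2)) × (0.3 - 0)/(-1 - 0) × (0.3 - 1)/(-1 - 1) = -0.241500
L_2(0.3) = (0.3 - (-2))/(0 - (-2)) × (0.3 - (-1))/(0 - (-1)) × (0.3 - 1)/(0 - 1) = 1.046500
L_3(0.3) = (0.3 - (-2))/(1 - (-2)) × (0.3 - (-1))/(1 - (-1)) × (0.3 - 0)/(1 - 0) = 0.149500

P(0.3) = 5×L_0(0.3) + 22×L_1(0.3) + 2×L_2(0.3) + 18×L_3(0.3)
P(0.3) = -0.301500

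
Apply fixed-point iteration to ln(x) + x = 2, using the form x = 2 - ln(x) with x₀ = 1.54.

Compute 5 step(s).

Equation: ln(x) + x = 2
Fixed-point form: x = 2 - ln(x)
x₀ = 1.54

x_1 = g(1.540000) = 1.568218
x_2 = g(1.568218) = 1.550060
x_3 = g(1.550060) = 1.561706
x_4 = g(1.561706) = 1.554221
x_5 = g(1.554221) = 1.559025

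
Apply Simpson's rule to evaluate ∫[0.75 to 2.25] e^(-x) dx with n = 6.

f(x) = e^(-x)
a = 0.75, b = 2.25, n = 6
h = (b - a)/n = 0.250000

Simpson's rule: (h/3)[f(x₀) + 4f(x₁) + 2f(x₂) + ... + f(xₙ)]

x_0 = 0.7500, f(x_0) = 0.472367, coefficient = 1
x_1 = 1.0000, f(x_1) = 0.367879, coefficient = 4
x_2 = 1.2500, f(x_2) = 0.286505, coefficient = 2
x_3 = 1.5000, f(x_3) = 0.223130, coefficient = 4
x_4 = 1.7500, f(x_4) = 0.173774, coefficient = 2
x_5 = 2.0000, f(x_5) = 0.135335, coefficient = 4
x_6 = 2.2500, f(x_6) = 0.105399, coefficient = 1

I ≈ (0.250000/3) × 4.403703 = 0.366975
Exact value: 0.366967
Error: 0.000008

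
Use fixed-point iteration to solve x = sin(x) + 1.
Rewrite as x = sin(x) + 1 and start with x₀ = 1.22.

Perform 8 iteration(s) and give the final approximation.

Equation: x = sin(x) + 1
Fixed-point form: x = sin(x) + 1
x₀ = 1.22

x_1 = g(1.220000) = 1.939099
x_2 = g(1.939099) = 1.932940
x_3 = g(1.932940) = 1.935140
x_4 = g(1.935140) = 1.934358
x_5 = g(1.934358) = 1.934636
x_6 = g(1.934636) = 1.934537
x_7 = g(1.934537) = 1.934572
x_8 = g(1.934572) = 1.934560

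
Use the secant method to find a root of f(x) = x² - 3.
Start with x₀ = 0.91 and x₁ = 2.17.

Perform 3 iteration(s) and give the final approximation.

f(x) = x² - 3
x₀ = 0.91, x₁ = 2.17

Secant formula: x_{n+1} = x_n - f(x_n)(x_n - x_{n-1})/(f(x_n) - f(x_{n-1}))

Iteration 1:
  f(0.910000) = -2.171900
  f(2.170000) = 1.708900
  x_2 = 2.170000 - 1.708900×(2.170000 - 0.910000)/(1.708900 - (-2.171900))
       = 1.615162
Iteration 2:
  f(2.170000) = 1.708900
  f(1.615162) = -0.391251
  x_3 = 1.615162 - (-0.391251)×(1.615162 - 2.170000)/(-0.391251 - 1.708900)
       = 1.718527
Iteration 3:
  f(1.615162) = -0.391251
  f(1.718527) = -0.046666
  x_4 = 1.718527 - (-0.046666)×(1.718527 - 1.615162)/(-0.046666 - (-0.391251))
       = 1.732525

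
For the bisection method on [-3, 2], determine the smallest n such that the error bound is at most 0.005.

We need (b-a)/2^n ≤ 0.005
(2 - (-3))/2^n ≤ 0.005
5/2^n ≤ 0.005
2^n ≥ 1000
n ≥ log₂(1000) = 9.97
n ≥ 10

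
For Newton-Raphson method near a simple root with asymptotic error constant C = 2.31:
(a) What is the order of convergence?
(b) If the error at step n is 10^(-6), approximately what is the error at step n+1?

(a) Newton-Raphson has quadratic (order 2) convergence near simple roots.
    This means |e_{n+1}| ≈ C|e_n|².

(b) With |e_n| = 10^(-6) and C = 2.31:
    |e_{n+1}| ≈ 2.31 × (10^(-6))² = 2.31 × 10^(-12)

(a) 2 (quadratic); (b) |e_{n+1}| ≈ 2.310e-12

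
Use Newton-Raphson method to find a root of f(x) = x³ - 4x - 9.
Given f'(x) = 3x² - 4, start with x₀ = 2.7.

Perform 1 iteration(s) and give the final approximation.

f(x) = x³ - 4x - 9
f'(x) = 3x² - 4
x₀ = 2.7

Newton-Raphson formula: x_{n+1} = x_n - f(x_n)/f'(x_n)

Iteration 1:
  f(2.700000) = -0.117000
  f'(2.700000) = 17.870000
  x_1 = 2.700000 - (-0.117000)/17.870000 = 2.706547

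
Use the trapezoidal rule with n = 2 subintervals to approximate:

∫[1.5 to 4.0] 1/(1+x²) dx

f(x) = 1/(1+x²)
a = 1.5, b = 4.0, n = 2
h = (b - a)/n = 1.250000

Trapezoidal rule: (h/2)[f(x₀) + 2f(x₁) + 2f(x₂) + ... + f(xₙ)]

x_0 = 1.5000, f(x_0) = 0.307692, coefficient = 1
x_1 = 2.7500, f(x_1) = 0.116788, coefficient = 2
x_2 = 4.0000, f(x_2) = 0.058824, coefficient = 1

I ≈ (1.250000/2) × 0.600092 = 0.375058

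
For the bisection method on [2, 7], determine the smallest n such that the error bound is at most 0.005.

We need (b-a)/2^n ≤ 0.005
(7 - 2)/2^n ≤ 0.005
5/2^n ≤ 0.005
2^n ≥ 1000
n ≥ log₂(1000) = 9.97
n ≥ 10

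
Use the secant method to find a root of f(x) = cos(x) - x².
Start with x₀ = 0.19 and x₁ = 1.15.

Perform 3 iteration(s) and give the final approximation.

f(x) = cos(x) - x²
x₀ = 0.19, x₁ = 1.15

Secant formula: x_{n+1} = x_n - f(x_n)(x_n - x_{n-1})/(f(x_n) - f(x_{n-1}))

Iteration 1:
  f(0.190000) = 0.945904
  f(1.150000) = -0.914013
  x_2 = 1.150000 - (-0.914013)×(1.150000 - 0.190000)/(-0.914013 - 0.945904)
       = 0.678230
Iteration 2:
  f(1.150000) = -0.914013
  f(0.678230) = 0.318688
  x_3 = 0.678230 - 0.318688×(0.678230 - 1.150000)/(0.318688 - (-0.914013))
       = 0.800196
Iteration 3:
  f(0.678230) = 0.318688
  f(0.800196) = 0.056252
  x_4 = 0.800196 - 0.056252×(0.800196 - 0.678230)/(0.056252 - 0.318688)
       = 0.826339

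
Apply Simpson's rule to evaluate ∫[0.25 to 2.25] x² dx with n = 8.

f(x) = x²
a = 0.25, b = 2.25, n = 8
h = (b - a)/n = 0.250000

Simpson's rule: (h/3)[f(x₀) + 4f(x₁) + 2f(x₂) + ... + f(xₙ)]

x_0 = 0.2500, f(x_0) = 0.062500, coefficient = 1
x_1 = 0.5000, f(x_1) = 0.250000, coefficient = 4
x_2 = 0.7500, f(x_2) = 0.562500, coefficient = 2
x_3 = 1.0000, f(x_3) = 1.000000, coefficient = 4
x_4 = 1.2500, f(x_4) = 1.562500, coefficient = 2
x_5 = 1.5000, f(x_5) = 2.250000, coefficient = 4
x_6 = 1.7500, f(x_6) = 3.062500, coefficient = 2
x_7 = 2.0000, f(x_7) = 4.000000, coefficient = 4
x_8 = 2.2500, f(x_8) = 5.062500, coefficient = 1

I ≈ (0.250000/3) × 45.500000 = 3.791667
Exact value: 3.791667
Error: 0.000000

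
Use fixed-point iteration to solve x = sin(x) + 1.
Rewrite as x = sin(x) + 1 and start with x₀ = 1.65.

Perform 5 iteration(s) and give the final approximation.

Equation: x = sin(x) + 1
Fixed-point form: x = sin(x) + 1
x₀ = 1.65

x_1 = g(1.650000) = 1.996865
x_2 = g(1.996865) = 1.910598
x_3 = g(1.910598) = 1.942821
x_4 = g(1.942821) = 1.931593
x_5 = g(1.931593) = 1.935616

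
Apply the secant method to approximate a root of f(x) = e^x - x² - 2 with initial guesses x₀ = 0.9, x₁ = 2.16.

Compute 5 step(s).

f(x) = e^x - x² - 2
x₀ = 0.9, x₁ = 2.16

Secant formula: x_{n+1} = x_n - f(x_n)(x_n - x_{n-1})/(f(x_n) - f(x_{n-1}))

Iteration 1:
  f(0.900000) = -0.350397
  f(2.160000) = 2.005538
  x_2 = 2.160000 - 2.005538×(2.160000 - 0.900000)/(2.005538 - (-0.350397))
       = 1.087399
Iteration 2:
  f(2.160000) = 2.005538
  f(1.087399) = -0.215888
  x_3 = 1.087399 - (-0.215888)×(1.087399 - 2.160000)/(-0.215888 - 2.005538)
       = 1.191639
Iteration 3:
  f(1.087399) = -0.215888
  f(1.191639) = -0.127530
  x_4 = 1.191639 - (-0.127530)×(1.191639 - 1.087399)/(-0.127530 - (-0.215888))
       = 1.342092
Iteration 4:
  f(1.191639) = -0.127530
  f(1.342092) = 0.025830
  x_5 = 1.342092 - 0.025830×(1.342092 - 1.191639)/(0.025830 - (-0.127530))
       = 1.316751
Iteration 5:
  f(1.342092) = 0.025830
  f(1.316751) = -0.002554
  x_6 = 1.316751 - (-0.002554)×(1.316751 - 1.342092)/(-0.002554 - 0.025830)
       = 1.319032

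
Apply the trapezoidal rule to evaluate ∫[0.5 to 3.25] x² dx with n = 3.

f(x) = x²
a = 0.5, b = 3.25, n = 3
h = (b - a)/n = 0.916667

Trapezoidal rule: (h/2)[f(x₀) + 2f(x₁) + 2f(x₂) + ... + f(xₙ)]

x_0 = 0.5000, f(x_0) = 0.250000, coefficient = 1
x_1 = 1.4167, f(x_1) = 2.006944, coefficient = 2
x_2 = 2.3333, f(x_2) = 5.444444, coefficient = 2
x_3 = 3.2500, f(x_3) = 10.562500, coefficient = 1

I ≈ (0.916667/2) × 25.715278 = 11.786169
Exact value: 11.401042
Error: 0.385127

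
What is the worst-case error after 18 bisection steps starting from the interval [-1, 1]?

Bisection error bound: |error| ≤ (b-a)/2^n
|error| ≤ (1 - (-1))/2^18 = 2/2^18
|error| ≤ 0.0000076294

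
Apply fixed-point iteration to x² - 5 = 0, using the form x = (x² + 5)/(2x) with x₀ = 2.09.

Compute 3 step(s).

Equation: x² - 5 = 0
Fixed-point form: x = (x² + 5)/(2x)
x₀ = 2.09

x_1 = g(2.090000) = 2.241172
x_2 = g(2.241172) = 2.236074
x_3 = g(2.236074) = 2.236068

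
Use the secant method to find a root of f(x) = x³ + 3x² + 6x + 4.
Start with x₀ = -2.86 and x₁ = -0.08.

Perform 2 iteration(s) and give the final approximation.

f(x) = x³ + 3x² + 6x + 4
x₀ = -2.86, x₁ = -0.08

Secant formula: x_{n+1} = x_n - f(x_n)(x_n - x_{n-1})/(f(x_n) - f(x_{n-1}))

Iteration 1:
  f(-2.860000) = -12.014856
  f(-0.080000) = 3.538688
  x_2 = -0.080000 - 3.538688×(-0.080000 - (-2.860000))/(3.538688 - (-12.014856))
       = -0.712496
Iteration 2:
  f(-0.080000) = 3.538688
  f(-0.712496) = 0.886277
  x_3 = -0.712496 - 0.886277×(-0.712496 - (-0.080000))/(0.886277 - 3.538688)
       = -0.923838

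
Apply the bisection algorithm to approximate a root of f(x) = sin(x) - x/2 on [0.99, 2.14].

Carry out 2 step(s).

f(x) = sin(x) - x/2
Initial interval: [0.99, 2.14]

Iteration 1:
  c_1 = (0.990000 + 2.140000)/2 = 1.565000
  f(c_1) = f(1.565000) = 0.217483
  f(a) × f(c) ≥ 0, new interval: [1.565000, 2.140000]
Iteration 2:
  c_2 = (1.565000 + 2.140000)/2 = 1.852500
  f(c_2) = f(1.852500) = 0.034333
  f(a) × f(c) ≥ 0, new interval: [1.852500, 2.140000]

After 2 iteration(s), the approximation is c_2 = 1.852500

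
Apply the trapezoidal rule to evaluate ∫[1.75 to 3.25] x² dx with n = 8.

f(x) = x²
a = 1.75, b = 3.25, n = 8
h = (b - a)/n = 0.187500

Trapezoidal rule: (h/2)[f(x₀) + 2f(x₁) + 2f(x₂) + ... + f(xₙ)]

x_0 = 1.7500, f(x_0) = 3.062500, coefficient = 1
x_1 = 1.9375, f(x_1) = 3.753906, coefficient = 2
x_2 = 2.1250, f(x_2) = 4.515625, coefficient = 2
x_3 = 2.3125, f(x_3) = 5.347656, coefficient = 2
x_4 = 2.5000, f(x_4) = 6.250000, coefficient = 2
x_5 = 2.6875, f(x_5) = 7.222656, coefficient = 2
x_6 = 2.8750, f(x_6) = 8.265625, coefficient = 2
x_7 = 3.0625, f(x_7) = 9.378906, coefficient = 2
x_8 = 3.2500, f(x_8) = 10.562500, coefficient = 1

I ≈ (0.187500/2) × 103.093750 = 9.665039
Exact value: 9.656250
Error: 0.008789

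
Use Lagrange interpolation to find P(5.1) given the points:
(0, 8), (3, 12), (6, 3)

Lagrange interpolation formula:
P(x) = Σ yᵢ × Lᵢ(x)
where Lᵢ(x) = Π_{j≠i} (x - xⱼ)/(xᵢ - xⱼ)

L_0(5.1) = (5.1 - 3)/(0 - 3) × (5.1 - 6)/(0 - 6) = -0.105000
L_1(5.1) = (5.1 - 0)/(3 - 0) × (5.1 - 6)/(3 - 6) = 0.510000
L_2(5.1) = (5.1 - 0)/(6 - 0) × (5.1 - 3)/(6 - 3) = 0.595000

P(5.1) = 8×L_0(5.1) + 12×L_1(5.1) + 3×L_2(5.1)
P(5.1) = 7.065000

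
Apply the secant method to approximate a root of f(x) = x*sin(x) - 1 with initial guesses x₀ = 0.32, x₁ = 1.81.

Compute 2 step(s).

f(x) = x*sin(x) - 1
x₀ = 0.32, x₁ = 1.81

Secant formula: x_{n+1} = x_n - f(x_n)(x_n - x_{n-1})/(f(x_n) - f(x_{n-1}))

Iteration 1:
  f(0.320000) = -0.899339
  f(1.810000) = 0.758464
  x_2 = 1.810000 - 0.758464×(1.810000 - 0.320000)/(0.758464 - (-0.899339))
       = 1.128308
Iteration 2:
  f(1.810000) = 0.758464
  f(1.128308) = 0.019639
  x_3 = 1.128308 - 0.019639×(1.128308 - 1.810000)/(0.019639 - 0.758464)
       = 1.110187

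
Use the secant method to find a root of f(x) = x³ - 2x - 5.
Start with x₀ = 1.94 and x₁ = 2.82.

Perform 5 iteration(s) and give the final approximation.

f(x) = x³ - 2x - 5
x₀ = 1.94, x₁ = 2.82

Secant formula: x_{n+1} = x_n - f(x_n)(x_n - x_{n-1})/(f(x_n) - f(x_{n-1}))

Iteration 1:
  f(1.940000) = -1.578616
  f(2.820000) = 11.785768
  x_2 = 2.820000 - 11.785768×(2.820000 - 1.940000)/(11.785768 - (-1.578616))
       = 2.043947
Iteration 2:
  f(2.820000) = 11.785768
  f(2.043947) = -0.548861
  x_3 = 2.043947 - (-0.548861)×(2.043947 - 2.820000)/(-0.548861 - 11.785768)
       = 2.078479
Iteration 3:
  f(2.043947) = -0.548861
  f(2.078479) = -0.177772
  x_4 = 2.078479 - (-0.177772)×(2.078479 - 2.043947)/(-0.177772 - (-0.548861))
       = 2.095022
Iteration 4:
  f(2.078479) = -0.177772
  f(2.095022) = 0.005253
  x_5 = 2.095022 - 0.005253×(2.095022 - 2.078479)/(0.005253 - (-0.177772))
       = 2.094547
Iteration 5:
  f(2.095022) = 0.005253
  f(2.094547) = -0.000048
  x_6 = 2.094547 - (-0.000048)×(2.094547 - 2.095022)/(-0.000048 - 0.005253)
       = 2.094551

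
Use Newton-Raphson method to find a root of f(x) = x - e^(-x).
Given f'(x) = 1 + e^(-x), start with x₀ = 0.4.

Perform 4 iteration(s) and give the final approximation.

f(x) = x - e^(-x)
f'(x) = 1 + e^(-x)
x₀ = 0.4

Newton-Raphson formula: x_{n+1} = x_n - f(x_n)/f'(x_n)

Iteration 1:
  f(0.400000) = -0.270320
  f'(0.400000) = 1.670320
  x_1 = 0.400000 - (-0.270320)/1.670320 = 0.561837
Iteration 2:
  f(0.561837) = -0.008323
  f'(0.561837) = 1.570161
  x_2 = 0.561837 - (-0.008323)/1.570161 = 0.567138
Iteration 3:
  f(0.567138) = -0.000008
  f'(0.567138) = 1.567146
  x_3 = 0.567138 - (-0.000008)/1.567146 = 0.567143
Iteration 4:
  f(0.567143) = 0.000000
  f'(0.567143) = 1.567143
  x_4 = 0.567143 - 0.000000/1.567143 = 0.567143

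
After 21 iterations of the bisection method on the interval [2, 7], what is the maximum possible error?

Bisection error bound: |error| ≤ (b-a)/2^n
|error| ≤ (7 - 2)/2^21 = 5/2^21
|error| ≤ 0.0000023842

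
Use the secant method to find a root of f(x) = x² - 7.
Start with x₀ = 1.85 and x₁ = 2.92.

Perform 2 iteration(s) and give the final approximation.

f(x) = x² - 7
x₀ = 1.85, x₁ = 2.92

Secant formula: x_{n+1} = x_n - f(x_n)(x_n - x_{n-1})/(f(x_n) - f(x_{n-1}))

Iteration 1:
  f(1.850000) = -3.577500
  f(2.920000) = 1.526400
  x_2 = 2.920000 - 1.526400×(2.920000 - 1.850000)/(1.526400 - (-3.577500))
       = 2.600000
Iteration 2:
  f(2.920000) = 1.526400
  f(2.600000) = -0.240000
  x_3 = 2.600000 - (-0.240000)×(2.600000 - 2.920000)/(-0.240000 - 1.526400)
       = 2.643478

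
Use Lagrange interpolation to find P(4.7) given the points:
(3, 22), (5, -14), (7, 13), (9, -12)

Lagrange interpolation formula:
P(x) = Σ yᵢ × Lᵢ(x)
where Lᵢ(x) = Π_{j≠i} (x - xⱼ)/(xᵢ - xⱼ)

L_0(4.7) = (4.7 - 5)/(3 - 5) × (4.7 - 7)/(3 - 7) × (4.7 - 9)/(3 - 9) = 0.061812
L_1(4.7) = (4.7 - 3)/(5 - 3) × (4.7 - 7)/(5 - 7) × (4.7 - 9)/(5 - 9) = 1.050812
L_2(4.7) = (4.7 - 3)/(7 - 3) × (4.7 - 5)/(7 - 5) × (4.7 - 9)/(7 - 9) = -0.137062
L_3(4.7) = (4.7 - 3)/(9 - 3) × (4.7 - 5)/(9 - 5) × (4.7 - 7)/(9 - 7) = 0.024437

P(4.7) = 22×L_0(4.7) + (-14)×L_1(4.7) + 13×L_2(4.7) + (-12)×L_3(4.7)
P(4.7) = -15.426562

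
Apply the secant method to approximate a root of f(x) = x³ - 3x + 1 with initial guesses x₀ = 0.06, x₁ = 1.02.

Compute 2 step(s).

f(x) = x³ - 3x + 1
x₀ = 0.06, x₁ = 1.02

Secant formula: x_{n+1} = x_n - f(x_n)(x_n - x_{n-1})/(f(x_n) - f(x_{n-1}))

Iteration 1:
  f(0.060000) = 0.820216
  f(1.020000) = -0.998792
  x_2 = 1.020000 - (-0.998792)×(1.020000 - 0.060000)/(-0.998792 - 0.820216)
       = 0.492877
Iteration 2:
  f(1.020000) = -0.998792
  f(0.492877) = -0.358898
  x_3 = 0.492877 - (-0.358898)×(0.492877 - 1.020000)/(-0.358898 - (-0.998792))
       = 0.197229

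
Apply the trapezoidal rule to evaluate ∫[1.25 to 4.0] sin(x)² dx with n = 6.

f(x) = sin(x)²
a = 1.25, b = 4.0, n = 6
h = (b - a)/n = 0.458333

Trapezoidal rule: (h/2)[f(x₀) + 2f(x₁) + 2f(x₂) + ... + f(xₙ)]

x_0 = 1.2500, f(x_0) = 0.900572, coefficient = 1
x_1 = 1.7083, f(x_1) = 0.981203, coefficient = 2
x_2 = 2.1667, f(x_2) = 0.685022, coefficient = 2
x_3 = 2.6250, f(x_3) = 0.243957, coefficient = 2
x_4 = 3.0833, f(x_4) = 0.003390, coefficient = 2
x_5 = 3.5417, f(x_5) = 0.151700, coefficient = 2
x_6 = 4.0000, f(x_6) = 0.572750, coefficient = 1

I ≈ (0.458333/2) × 5.603865 = 1.284219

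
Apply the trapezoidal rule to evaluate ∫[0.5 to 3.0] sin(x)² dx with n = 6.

f(x) = sin(x)²
a = 0.5, b = 3.0, n = 6
h = (b - a)/n = 0.416667

Trapezoidal rule: (h/2)[f(x₀) + 2f(x₁) + 2f(x₂) + ... + f(xₙ)]

x_0 = 0.5000, f(x_0) = 0.229849, coefficient = 1
x_1 = 0.9167, f(x_1) = 0.629766, coefficient = 2
x_2 = 1.3333, f(x_2) = 0.944663, coefficient = 2
x_3 = 1.7500, f(x_3) = 0.968228, coefficient = 2
x_4 = 2.1667, f(x_4) = 0.685022, coefficient = 2
x_5 = 2.5833, f(x_5) = 0.280593, coefficient = 2
x_6 = 3.0000, f(x_6) = 0.019915, coefficient = 1

I ≈ (0.416667/2) × 7.266308 = 1.513814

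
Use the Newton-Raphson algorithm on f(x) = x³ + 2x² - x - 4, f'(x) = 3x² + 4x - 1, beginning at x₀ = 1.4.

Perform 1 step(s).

f(x) = x³ + 2x² - x - 4
f'(x) = 3x² + 4x - 1
x₀ = 1.4

Newton-Raphson formula: x_{n+1} = x_n - f(x_n)/f'(x_n)

Iteration 1:
  f(1.400000) = 1.264000
  f'(1.400000) = 10.480000
  x_1 = 1.400000 - 1.264000/10.480000 = 1.279389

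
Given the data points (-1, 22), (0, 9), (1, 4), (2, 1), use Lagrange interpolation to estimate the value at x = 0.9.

Lagrange interpolation formula:
P(x) = Σ yᵢ × Lᵢ(x)
where Lᵢ(x) = Π_{j≠i} (x - xⱼ)/(xᵢ - xⱼ)

L_0(0.9) = (0.9 - 0)/(-1 - 0) × (0.9 - 1)/(-1 - 1) × (0.9 - 2)/(-1 - 2) = -0.016500
L_1(0.9) = (0.9 - (-1))/(0 - (-1)) × (0.9 - 1)/(0 - 1) × (0.9 - 2)/(0 - 2) = 0.104500
L_2(0.9) = (0.9 - (-1))/(1 - (-1)) × (0.9 - 0)/(1 - 0) × (0.9 - 2)/(1 - 2) = 0.940500
L_3(0.9) = (0.9 - (-1))/(2 - (-1)) × (0.9 - 0)/(2 - 0) × (0.9 - 1)/(2 - 1) = -0.028500

P(0.9) = 22×L_0(0.9) + 9×L_1(0.9) + 4×L_2(0.9) + 1×L_3(0.9)
P(0.9) = 4.311000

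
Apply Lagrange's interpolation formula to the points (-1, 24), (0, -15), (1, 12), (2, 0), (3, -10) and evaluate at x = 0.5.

Lagrange interpolation formula:
P(x) = Σ yᵢ × Lᵢ(x)
where Lᵢ(x) = Π_{j≠i} (x - xⱼ)/(xᵢ - xⱼ)

L_0(0.5) = (0.5 - 0)/(-1 - 0) × (0.5 - 1)/(-1 - 1) × (0.5 - 2)/(-1 - 2) × (0.5 - 3)/(-1 - 3) = -0.039062
L_1(0.5) = (0.5 - (-1))/(0 - (-1)) × (0.5 - 1)/(0 - 1) × (0.5 - 2)/(0 - 2) × (0.5 - 3)/(0 - 3) = 0.468750
L_2(0.5) = (0.5 - (-1))/(1 - (-1)) × (0.5 - 0)/(1 - 0) × (0.5 - 2)/(1 - 2) × (0.5 - 3)/(1 - 3) = 0.703125
L_3(0.5) = (0.5 - (-1))/(2 - (-1)) × (0.5 - 0)/(2 - 0) × (0.5 - 1)/(2 - 1) × (0.5 - 3)/(2 - 3) = -0.156250
L_4(0.5) = (0.5 - (-1))/(3 - (-1)) × (0.5 - 0)/(3 - 0) × (0.5 - 1)/(3 - 1) × (0.5 - 2)/(3 - 2) = 0.023438

P(0.5) = 24×L_0(0.5) + (-15)×L_1(0.5) + 12×L_2(0.5) + 0×L_3(0.5) + (-10)×L_4(0.5)
P(0.5) = 0.234375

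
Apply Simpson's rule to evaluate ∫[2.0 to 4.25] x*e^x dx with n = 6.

f(x) = x*e^x
a = 2.0, b = 4.25, n = 6
h = (b - a)/n = 0.375000

Simpson's rule: (h/3)[f(x₀) + 4f(x₁) + 2f(x₂) + ... + f(xₙ)]

x_0 = 2.0000, f(x_0) = 14.778112, coefficient = 1
x_1 = 2.3750, f(x_1) = 25.533656, coefficient = 4
x_2 = 2.7500, f(x_2) = 43.017238, coefficient = 2
x_3 = 3.1250, f(x_3) = 71.124672, coefficient = 4
x_4 = 3.5000, f(x_4) = 115.904082, coefficient = 2
x_5 = 3.8750, f(x_5) = 186.707956, coefficient = 4
x_6 = 4.2500, f(x_6) = 297.948002, coefficient = 1

I ≈ (0.375000/3) × 1764.033891 = 220.504236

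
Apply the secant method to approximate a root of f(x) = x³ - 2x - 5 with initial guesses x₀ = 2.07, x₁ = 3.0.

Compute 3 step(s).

f(x) = x³ - 2x - 5
x₀ = 2.07, x₁ = 3.0

Secant formula: x_{n+1} = x_n - f(x_n)(x_n - x_{n-1})/(f(x_n) - f(x_{n-1}))

Iteration 1:
  f(2.070000) = -0.270257
  f(3.000000) = 16.000000
  x_2 = 3.000000 - 16.000000×(3.000000 - 2.070000)/(16.000000 - (-0.270257))
       = 2.085448
Iteration 2:
  f(3.000000) = 16.000000
  f(2.085448) = -0.101091
  x_3 = 2.085448 - (-0.101091)×(2.085448 - 3.000000)/(-0.101091 - 16.000000)
       = 2.091190
Iteration 3:
  f(2.085448) = -0.101091
  f(2.091190) = -0.037451
  x_4 = 2.091190 - (-0.037451)×(2.091190 - 2.085448)/(-0.037451 - (-0.101091))
       = 2.094569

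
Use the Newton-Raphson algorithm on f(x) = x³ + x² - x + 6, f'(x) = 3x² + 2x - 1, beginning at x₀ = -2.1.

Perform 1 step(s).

f(x) = x³ + x² - x + 6
f'(x) = 3x² + 2x - 1
x₀ = -2.1

Newton-Raphson formula: x_{n+1} = x_n - f(x_n)/f'(x_n)

Iteration 1:
  f(-2.100000) = 3.249000
  f'(-2.100000) = 8.030000
  x_1 = -2.100000 - 3.249000/8.030000 = -2.504608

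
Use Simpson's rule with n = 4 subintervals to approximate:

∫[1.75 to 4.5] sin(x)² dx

f(x) = sin(x)²
a = 1.75, b = 4.5, n = 4
h = (b - a)/n = 0.687500

Simpson's rule: (h/3)[f(x₀) + 4f(x₁) + 2f(x₂) + ... + f(xₙ)]

x_0 = 1.7500, f(x_0) = 0.968228, coefficient = 1
x_1 = 2.4375, f(x_1) = 0.419052, coefficient = 4
x_2 = 3.1250, f(x_2) = 0.000275, coefficient = 2
x_3 = 3.8125, f(x_3) = 0.386507, coefficient = 4
x_4 = 4.5000, f(x_4) = 0.955565, coefficient = 1

I ≈ (0.687500/3) × 5.146582 = 1.179425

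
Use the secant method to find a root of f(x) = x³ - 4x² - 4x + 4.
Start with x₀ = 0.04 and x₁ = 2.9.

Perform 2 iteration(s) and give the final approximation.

f(x) = x³ - 4x² - 4x + 4
x₀ = 0.04, x₁ = 2.9

Secant formula: x_{n+1} = x_n - f(x_n)(x_n - x_{n-1})/(f(x_n) - f(x_{n-1}))

Iteration 1:
  f(0.040000) = 3.833664
  f(2.900000) = -16.851000
  x_2 = 2.900000 - (-16.851000)×(2.900000 - 0.040000)/(-16.851000 - 3.833664)
       = 0.570068
Iteration 2:
  f(2.900000) = -16.851000
  f(0.570068) = 0.605077
  x_3 = 0.570068 - 0.605077×(0.570068 - 2.900000)/(0.605077 - (-16.851000))
       = 0.650830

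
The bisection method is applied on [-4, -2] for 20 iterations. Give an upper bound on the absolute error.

Bisection error bound: |error| ≤ (b-a)/2^n
|error| ≤ (-2 - (-4))/2^20 = 2/2^20
|error| ≤ 0.0000019073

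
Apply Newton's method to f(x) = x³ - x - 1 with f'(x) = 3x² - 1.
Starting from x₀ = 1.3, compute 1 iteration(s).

f(x) = x³ - x - 1
f'(x) = 3x² - 1
x₀ = 1.3

Newton-Raphson formula: x_{n+1} = x_n - f(x_n)/f'(x_n)

Iteration 1:
  f(1.300000) = -0.103000
  f'(1.300000) = 4.070000
  x_1 = 1.300000 - (-0.103000)/4.070000 = 1.325307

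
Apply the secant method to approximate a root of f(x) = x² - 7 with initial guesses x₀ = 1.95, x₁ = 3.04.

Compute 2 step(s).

f(x) = x² - 7
x₀ = 1.95, x₁ = 3.04

Secant formula: x_{n+1} = x_n - f(x_n)(x_n - x_{n-1})/(f(x_n) - f(x_{n-1}))

Iteration 1:
  f(1.950000) = -3.197500
  f(3.040000) = 2.241600
  x_2 = 3.040000 - 2.241600×(3.040000 - 1.950000)/(2.241600 - (-3.197500))
       = 2.590782
Iteration 2:
  f(3.040000) = 2.241600
  f(2.590782) = -0.287851
  x_3 = 2.590782 - (-0.287851)×(2.590782 - 3.040000)/(-0.287851 - 2.241600)
       = 2.641903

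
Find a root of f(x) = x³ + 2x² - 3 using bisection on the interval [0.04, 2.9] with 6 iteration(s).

f(x) = x³ + 2x² - 3
Initial interval: [0.04, 2.9]

Iteration 1:
  c_1 = (0.040000 + 2.900000)/2 = 1.470000
  f(c_1) = f(1.470000) = 4.498323
  f(a) × f(c) < 0, new interval: [0.040000, 1.470000]
Iteration 2:
  c_2 = (0.040000 + 1.470000)/2 = 0.755000
  f(c_2) = f(0.755000) = -1.429581
  f(a) × f(c) ≥ 0, new interval: [0.755000, 1.470000]
Iteration 3:
  c_3 = (0.755000 + 1.470000)/2 = 1.112500
  f(c_3) = f(1.112500) = 0.852205
  f(a) × f(c) < 0, new interval: [0.755000, 1.112500]
Iteration 4:
  c_4 = (0.755000 + 1.112500)/2 = 0.933750
  f(c_4) = f(0.933750) = -0.442095
  f(a) × f(c) ≥ 0, new interval: [0.933750, 1.112500]
Iteration 5:
  c_5 = (0.933750 + 1.112500)/2 = 1.023125
  f(c_5) = f(1.023125) = 0.164561
  f(a) × f(c) < 0, new interval: [0.933750, 1.023125]
Iteration 6:
  c_6 = (0.933750 + 1.023125)/2 = 0.978438
  f(c_6) = f(0.978438) = -0.148623
  f(a) × f(c) ≥ 0, new interval: [0.978438, 1.023125]

After 6 iteration(s), the approximation is c_6 = 0.978438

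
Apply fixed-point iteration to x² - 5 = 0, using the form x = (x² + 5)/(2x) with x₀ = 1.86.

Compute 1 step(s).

Equation: x² - 5 = 0
Fixed-point form: x = (x² + 5)/(2x)
x₀ = 1.86

x_1 = g(1.860000) = 2.274086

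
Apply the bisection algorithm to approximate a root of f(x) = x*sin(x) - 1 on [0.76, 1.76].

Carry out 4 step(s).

f(x) = x*sin(x) - 1
Initial interval: [0.76, 1.76]

Iteration 1:
  c_1 = (0.760000 + 1.760000)/2 = 1.260000
  f(c_1) = f(1.260000) = 0.199634
  f(a) × f(c) < 0, new interval: [0.760000, 1.260000]
Iteration 2:
  c_2 = (0.760000 + 1.260000)/2 = 1.010000
  f(c_2) = f(1.010000) = -0.144700
  f(a) × f(c) ≥ 0, new interval: [1.010000, 1.260000]
Iteration 3:
  c_3 = (1.010000 + 1.260000)/2 = 1.135000
  f(c_3) = f(1.135000) = 0.028916
  f(a) × f(c) < 0, new interval: [1.010000, 1.135000]
Iteration 4:
  c_4 = (1.010000 + 1.135000)/2 = 1.072500
  f(c_4) = f(1.072500) = -0.057918
  f(a) × f(c) ≥ 0, new interval: [1.072500, 1.135000]

After 4 iteration(s), the approximation is c_4 = 1.072500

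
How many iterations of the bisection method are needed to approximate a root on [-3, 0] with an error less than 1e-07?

We need (b-a)/2^n ≤ 1e-07
(0 - (-3))/2^n ≤ 1e-07
3/2^n ≤ 1e-07
2^n ≥ 30000000
n ≥ log₂(30000000) = 24.84
n ≥ 25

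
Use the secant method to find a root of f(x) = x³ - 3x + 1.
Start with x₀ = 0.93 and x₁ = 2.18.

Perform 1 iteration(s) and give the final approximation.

f(x) = x³ - 3x + 1
x₀ = 0.93, x₁ = 2.18

Secant formula: x_{n+1} = x_n - f(x_n)(x_n - x_{n-1})/(f(x_n) - f(x_{n-1}))

Iteration 1:
  f(0.930000) = -0.985643
  f(2.180000) = 4.820232
  x_2 = 2.180000 - 4.820232×(2.180000 - 0.930000)/(4.820232 - (-0.985643))
       = 1.142208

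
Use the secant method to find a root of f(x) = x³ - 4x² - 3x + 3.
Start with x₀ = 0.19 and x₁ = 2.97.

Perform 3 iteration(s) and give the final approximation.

f(x) = x³ - 4x² - 3x + 3
x₀ = 0.19, x₁ = 2.97

Secant formula: x_{n+1} = x_n - f(x_n)(x_n - x_{n-1})/(f(x_n) - f(x_{n-1}))

Iteration 1:
  f(0.190000) = 2.292459
  f(2.970000) = -14.995527
  x_2 = 2.970000 - (-14.995527)×(2.970000 - 0.190000)/(-14.995527 - 2.292459)
       = 0.558640
Iteration 2:
  f(2.970000) = -14.995527
  f(0.558640) = 0.250108
  x_3 = 0.558640 - 0.250108×(0.558640 - 2.970000)/(0.250108 - (-14.995527))
       = 0.598198
Iteration 3:
  f(0.558640) = 0.250108
  f(0.598198) = -0.011901
  x_4 = 0.598198 - (-0.011901)×(0.598198 - 0.558640)/(-0.011901 - 0.250108)
       = 0.596402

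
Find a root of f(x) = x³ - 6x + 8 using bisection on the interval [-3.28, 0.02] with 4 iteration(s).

f(x) = x³ - 6x + 8
Initial interval: [-3.28, 0.02]

Iteration 1:
  c_1 = (-3.280000 + 0.020000)/2 = -1.630000
  f(c_1) = f(-1.630000) = 13.449253
  f(a) × f(c) < 0, new interval: [-3.280000, -1.630000]
Iteration 2:
  c_2 = (-3.280000 + (-1.630000))/2 = -2.455000
  f(c_2) = f(-2.455000) = 7.933654
  f(a) × f(c) < 0, new interval: [-3.280000, -2.455000]
Iteration 3:
  c_3 = (-3.280000 + (-2.455000))/2 = -2.867500
  f(c_3) = f(-2.867500) = 1.626820
  f(a) × f(c) < 0, new interval: [-3.280000, -2.867500]
Iteration 4:
  c_4 = (-3.280000 + (-2.867500))/2 = -3.073750
  f(c_4) = f(-3.073750) = -2.598103
  f(a) × f(c) ≥ 0, new interval: [-3.073750, -2.867500]

After 4 iteration(s), the approximation is c_4 = -3.073750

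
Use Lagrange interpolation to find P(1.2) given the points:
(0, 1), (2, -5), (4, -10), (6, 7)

Lagrange interpolation formula:
P(x) = Σ yᵢ × Lᵢ(x)
where Lᵢ(x) = Π_{j≠i} (x - xⱼ)/(xᵢ - xⱼ)

L_0(1.2) = (1.2 - 2)/(0 - 2) × (1.2 - 4)/(0 - 4) × (1.2 - 6)/(0 - 6) = 0.224000
L_1(1.2) = (1.2 - 0)/(2 - 0) × (1.2 - 4)/(2 - 4) × (1.2 - 6)/(2 - 6) = 1.008000
L_2(1.2) = (1.2 - 0)/(4 - 0) × (1.2 - 2)/(4 - 2) × (1.2 - 6)/(4 - 6) = -0.288000
L_3(1.2) = (1.2 - 0)/(6 - 0) × (1.2 - 2)/(6 - 2) × (1.2 - 4)/(6 - 4) = 0.056000

P(1.2) = 1×L_0(1.2) + (-5)×L_1(1.2) + (-10)×L_2(1.2) + 7×L_3(1.2)
P(1.2) = -1.544000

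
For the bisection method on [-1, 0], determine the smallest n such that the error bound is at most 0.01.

We need (b-a)/2^n ≤ 0.01
(0 - (-1))/2^n ≤ 0.01
1/2^n ≤ 0.01
2^n ≥ 100
n ≥ log₂(100) = 6.64
n ≥ 7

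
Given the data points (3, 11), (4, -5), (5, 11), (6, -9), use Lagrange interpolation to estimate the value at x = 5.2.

Lagrange interpolation formula:
P(x) = Σ yᵢ × Lᵢ(x)
where Lᵢ(x) = Π_{j≠i} (x - xⱼ)/(xᵢ - xⱼ)

L_0(5.2) = (5.2 - 4)/(3 - 4) × (5.2 - 5)/(3 - 5) × (5.2 - 6)/(3 - 6) = 0.032000
L_1(5.2) = (5.2 - 3)/(4 - 3) × (5.2 - 5)/(4 - 5) × (5.2 - 6)/(4 - 6) = -0.176000
L_2(5.2) = (5.2 - 3)/(5 - 3) × (5.2 - 4)/(5 - 4) × (5.2 - 6)/(5 - 6) = 1.056000
L_3(5.2) = (5.2 - 3)/(6 - 3) × (5.2 - 4)/(6 - 4) × (5.2 - 5)/(6 - 5) = 0.088000

P(5.2) = 11×L_0(5.2) + (-5)×L_1(5.2) + 11×L_2(5.2) + (-9)×L_3(5.2)
P(5.2) = 12.056000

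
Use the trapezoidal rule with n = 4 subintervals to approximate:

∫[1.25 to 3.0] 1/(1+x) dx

f(x) = 1/(1+x)
a = 1.25, b = 3.0, n = 4
h = (b - a)/n = 0.437500

Trapezoidal rule: (h/2)[f(x₀) + 2f(x₁) + 2f(x₂) + ... + f(xₙ)]

x_0 = 1.2500, f(x_0) = 0.444444, coefficient = 1
x_1 = 1.6875, f(x_1) = 0.372093, coefficient = 2
x_2 = 2.1250, f(x_2) = 0.320000, coefficient = 2
x_3 = 2.5625, f(x_3) = 0.280702, coefficient = 2
x_4 = 3.0000, f(x_4) = 0.250000, coefficient = 1

I ≈ (0.437500/2) × 2.640034 = 0.577507
Exact value: 0.575364
Error: 0.002143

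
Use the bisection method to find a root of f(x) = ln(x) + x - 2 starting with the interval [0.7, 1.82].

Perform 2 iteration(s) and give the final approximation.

f(x) = ln(x) + x - 2
Initial interval: [0.7, 1.82]

Iteration 1:
  c_1 = (0.700000 + 1.820000)/2 = 1.260000
  f(c_1) = f(1.260000) = -0.508888
  f(a) × f(c) ≥ 0, new interval: [1.260000, 1.820000]
Iteration 2:
  c_2 = (1.260000 + 1.820000)/2 = 1.540000
  f(c_2) = f(1.540000) = -0.028218
  f(a) × f(c) ≥ 0, new interval: [1.540000, 1.820000]

After 2 iteration(s), the approximation is c_2 = 1.540000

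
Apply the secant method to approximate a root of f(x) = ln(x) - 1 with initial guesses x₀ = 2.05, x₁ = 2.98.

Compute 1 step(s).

f(x) = ln(x) - 1
x₀ = 2.05, x₁ = 2.98

Secant formula: x_{n+1} = x_n - f(x_n)(x_n - x_{n-1})/(f(x_n) - f(x_{n-1}))

Iteration 1:
  f(2.050000) = -0.282160
  f(2.980000) = 0.091923
  x_2 = 2.980000 - 0.091923×(2.980000 - 2.050000)/(0.091923 - (-0.282160))
       = 2.751472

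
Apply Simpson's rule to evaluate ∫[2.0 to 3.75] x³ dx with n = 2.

f(x) = x³
a = 2.0, b = 3.75, n = 2
h = (b - a)/n = 0.875000

Simpson's rule: (h/3)[f(x₀) + 4f(x₁) + 2f(x₂) + ... + f(xₙ)]

x_0 = 2.0000, f(x_0) = 8.000000, coefficient = 1
x_1 = 2.8750, f(x_1) = 23.763672, coefficient = 4
x_2 = 3.7500, f(x_2) = 52.734375, coefficient = 1

I ≈ (0.875000/3) × 155.789062 = 45.438477
Exact value: 45.438477
Error: 0.000000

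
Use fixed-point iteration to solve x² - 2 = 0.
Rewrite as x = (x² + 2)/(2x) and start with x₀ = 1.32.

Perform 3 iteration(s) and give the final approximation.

Equation: x² - 2 = 0
Fixed-point form: x = (x² + 2)/(2x)
x₀ = 1.32

x_1 = g(1.320000) = 1.417576
x_2 = g(1.417576) = 1.414218
x_3 = g(1.414218) = 1.414214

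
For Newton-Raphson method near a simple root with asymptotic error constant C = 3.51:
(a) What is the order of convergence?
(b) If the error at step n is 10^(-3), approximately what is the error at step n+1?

(a) Newton-Raphson has quadratic (order 2) convergence near simple roots.
    This means |e_{n+1}| ≈ C|e_n|².

(b) With |e_n| = 10^(-3) and C = 3.51:
    |e_{n+1}| ≈ 3.51 × (10^(-3))² = 3.51 × 10^(-6)

(a) 2 (quadratic); (b) |e_{n+1}| ≈ 3.510e-06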